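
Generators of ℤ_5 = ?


g generates ℤ_n iff gcd(g,n) = 1
Checking each g ∈ {1,...,4}:
gcd(1,5) = 1
gcd(2,5) = 1
gcd(3,5) = 1
gcd(4,5) = 1
Generators: {1, 2, 3, 4}
Number of generators = φ(5) = 4

Generators of ℤ_5 = {1, 2, 3, 4}


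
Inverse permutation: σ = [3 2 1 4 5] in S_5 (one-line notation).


To find σ⁻¹, swap domain and range:
σ(1) = 3 → σ⁻¹(3) = 1
σ(2) = 2 → σ⁻¹(2) = 2
σ(3) = 1 → σ⁻¹(1) = 3
σ(4) = 4 → σ⁻¹(4) = 4
σ(5) = 5 → σ⁻¹(5) = 5

σ⁻¹ = [3 2 1 4 5]


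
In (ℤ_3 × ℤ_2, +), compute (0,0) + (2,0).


Operation: componentwise addition mod (3, 2)
(0,0) + (2,0) = ((a₁+b₁) mod 3, (a₂+b₂) mod 2) with a = (0,0), b = (2,0)

(0,0) + (2,0) = (2,0)


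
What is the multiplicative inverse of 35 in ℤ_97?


Use the extended Euclidean algorithm to write 1 = 35·s + 97·t; then s mod 97 is the inverse.
Euclidean algorithm:
  35 = 0·97 + 35
  97 = 2·35 + 27
  35 = 1·27 + 8
  27 = 3·8 + 3
  8 = 2·3 + 2
  3 = 1·2 + 1
  2 = 2·1 + 0
gcd(35,97) = 1
Back-substitution gives: 35·(-36) + 97·(13) = 1
So 35⁻¹ ≡ -36 ≡ 61 (mod 97)
Check: 35 × 61 = 2135 ≡ 1 (mod 97) ✓

35⁻¹ ≡ 61 (mod 97)


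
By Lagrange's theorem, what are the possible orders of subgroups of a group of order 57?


Lagrange's theorem: |H| divides |G|
|G| = 57
Divisors of 57: 1, 3, 19, 57

Possible subgroup orders: {1, 3, 19, 57}


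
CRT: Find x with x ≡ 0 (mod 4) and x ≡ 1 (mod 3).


m₁ = 4, m₂ = 3, gcd = 1, so CRT applies. M = m₁·m₂ = 12
Let M₁ = M/m₁ = 3, M₂ = M/m₂ = 4
Find y₁ ≡ M₁⁻¹ (mod m₁): 3⁻¹ ≡ 3 (mod 4)
Find y₂ ≡ M₂⁻¹ (mod m₂): 4⁻¹ ≡ 1 (mod 3)
x = a₁·M₁·y₁ + a₂·M₂·y₂ = 0·3·3 + 1·4·1 = 4
Reduce mod 12: x ≡ 4
Check: 4 mod 4 = 0 ✓, 4 mod 3 = 1 ✓

x ≡ 4 (mod 12)


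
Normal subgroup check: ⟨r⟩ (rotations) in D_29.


H = ⟨r⟩ (rotations) in D_29
The rotation subgroup ⟨r⟩ has index 2 in D_29, so it is normal

Yes, normal subgroup


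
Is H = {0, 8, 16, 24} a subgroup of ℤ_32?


Subgroup test for H = {0, 8, 16, 24} in (ℤ_32, +):
(1) 0 ∈ H? Yes
(2) Closure: for all a,b ∈ H, (a+b) mod 32 ∈ H? Yes
(3) Inverses: for all a ∈ H, -a mod 32 ∈ H? Yes

Yes, H is a subgroup of ℤ_32


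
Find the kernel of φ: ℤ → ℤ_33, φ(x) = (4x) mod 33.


Kernel = preimage of identity
ker(φ) = {x ∈ ℤ : 4x ≡ 0 (mod 33)}. gcd(4,33) = 1, so 4x ≡ 0 (mod 33) ⟺ x ≡ 0 (mod 33/1 = 33). Hence ker(φ) = 33ℤ

ker(φ) = 33ℤ


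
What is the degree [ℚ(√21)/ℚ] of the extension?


√21 has minimal polynomial x² - 21 (irreducible over ℚ since 21 is squarefree)

[ℚ(√21)/ℚ] = 2


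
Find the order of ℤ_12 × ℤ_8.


|A × B| = |A| · |B|
|ℤ_12 × ℤ_8| = 12 × 8 = 96

|ℤ_12 × ℤ_8| = 96


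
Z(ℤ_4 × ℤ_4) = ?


Z(G) = {g ∈ G | gx = xg for all x ∈ G}
Direct product of abelian groups is abelian, so Z(G) = G

Z(ℤ_4 × ℤ_4) = ℤ_4 × ℤ_4


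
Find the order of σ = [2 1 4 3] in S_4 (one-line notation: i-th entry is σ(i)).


Cycle decomposition: (1 2) (3 4)
Cycle lengths: 2, 2
Order = lcm(2, 2) = 2

ord(σ) = 2


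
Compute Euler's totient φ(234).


Factor n: 234 = 2 × 3^2 × 13
φ(n) = n · ∏(1 - 1/p) over distinct primes p | n
φ(234) = 234 · (1 - 1/2) · (1 - 1/3) · (1 - 1/13) = 72

φ(234) = 72


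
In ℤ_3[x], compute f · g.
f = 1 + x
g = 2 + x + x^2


Expand and collect like terms; reduce coefficients mod 3:
x^0: 1·2 = 2 ≡ 2 (mod 3)
x^1: 1·1 + 1·2 = 3 ≡ 0 (mod 3)
x^2: 1·1 + 1·1 = 2 ≡ 2 (mod 3)
x^3: 1·1 = 1 ≡ 1 (mod 3)
Result: 2 + 2x^2 + x^3

f · g = 2 + 2x^2 + x^3


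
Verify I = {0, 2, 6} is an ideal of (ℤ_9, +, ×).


Check ideal conditions for I = {0, 2, 6} in ℤ_9:
(1) I is an additive subgroup? No
(2) For r ∈ ℤ_9 and a ∈ I: r·a ∈ I? No  [counterexample: r=2, a=2, r·a mod 9 = 4 ∉ I]

No, I is not an ideal of ℤ_9


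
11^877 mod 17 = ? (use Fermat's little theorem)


Fermat's little theorem: if p is prime and gcd(a,p)=1, then a^(p-1) ≡ 1 (mod p)
p = 17 is prime, gcd(11,17) = 1
Reduce exponent: 877 mod 16 = 13
So 11^877 ≡ 11^13 (mod 17)
11^13 mod 17 = 7

11^877 ≡ 7 (mod 17)


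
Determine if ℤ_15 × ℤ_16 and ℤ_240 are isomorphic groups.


Comparing ℤ_15 × ℤ_16 and ℤ_240:
gcd(15,16) = 1, so ℤ_15 × ℤ_16 ≅ ℤ_240 (CRT)

Yes, ℤ_15 × ℤ_16 ≅ ℤ_240


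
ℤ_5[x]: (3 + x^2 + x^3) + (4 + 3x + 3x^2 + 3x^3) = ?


Add coefficients mod 5:
x^0: 3 + 4 = 2 (mod 5)
x^1: 0 + 3 = 3 (mod 5)
x^2: 1 + 3 = 4 (mod 5)
x^3: 1 + 3 = 4 (mod 5)
Result: 2 + 3x + 4x^2 + 4x^3

f + g = 2 + 3x + 4x^2 + 4x^3


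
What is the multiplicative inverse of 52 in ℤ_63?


Use the extended Euclidean algorithm to write 1 = 52·s + 63·t; then s mod 63 is the inverse.
Euclidean algorithm:
  52 = 0·63 + 52
  63 = 1·52 + 11
  52 = 4·11 + 8
  11 = 1·8 + 3
  8 = 2·3 + 2
  3 = 1·2 + 1
  2 = 2·1 + 0
gcd(52,63) = 1
Back-substitution gives: 52·(-23) + 63·(19) = 1
So 52⁻¹ ≡ -23 ≡ 40 (mod 63)
Check: 52 × 40 = 2080 ≡ 1 (mod 63) ✓

52⁻¹ ≡ 40 (mod 63)


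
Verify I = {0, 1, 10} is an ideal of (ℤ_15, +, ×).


Check ideal conditions for I = {0, 1, 10} in ℤ_15:
(1) I is an additive subgroup? No
(2) For r ∈ ℤ_15 and a ∈ I: r·a ∈ I? No  [counterexample: r=2, a=1, r·a mod 15 = 2 ∉ I]

No, I is not an ideal of ℤ_15


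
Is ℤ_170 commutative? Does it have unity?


ℤ_170 is a commutative ring with unity 1; 170 = 2×85 is composite, so 2·85 ≡ 0 gives zero divisors (not an integral domain)
Commutative: Yes
Integral domain: No
Has unity: Yes

ℤ_170: Commutative=Yes, Unity=Yes


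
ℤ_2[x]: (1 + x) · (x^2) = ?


Expand and collect like terms; reduce coefficients mod 2:
x^0: 1·0 = 0 ≡ 0 (mod 2)
x^1: 1·0 + 1·0 = 0 ≡ 0 (mod 2)
x^2: 1·1 + 1·0 = 1 ≡ 1 (mod 2)
x^3: 1·1 = 1 ≡ 1 (mod 2)
Result: x^2 + x^3

f · g = x^2 + x^3


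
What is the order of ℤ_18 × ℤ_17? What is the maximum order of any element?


|ℤ_18 × ℤ_17| = 18 × 17 = 306
Max element order = lcm(18,17) = 306
Cyclic? Yes (gcd=1)

|ℤ_18×ℤ_17| = 306, max element order = 306


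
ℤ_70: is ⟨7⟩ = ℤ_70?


g generates ℤ_n iff gcd(g, n) = 1
gcd(7, 70) = 7
Since gcd = 7 ≠ 1, ⟨7⟩ has order 10 < 70, so 7 is not a generator.

No, 7 does not generate ℤ_70


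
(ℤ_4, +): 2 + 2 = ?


Operation: addition mod 4
2 + 2 = (a + b) mod 4 with a = 2, b = 2

2 + 2 = 0


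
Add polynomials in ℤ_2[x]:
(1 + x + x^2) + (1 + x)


Add coefficients mod 2:
x^0: 1 + 1 = 0 (mod 2)
x^1: 1 + 1 = 0 (mod 2)
x^2: 1 + 0 = 1 (mod 2)
Result: x^2

f + g = x^2


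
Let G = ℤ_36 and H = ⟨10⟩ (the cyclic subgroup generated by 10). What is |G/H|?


|⟨10⟩| = n / gcd(10, 36) = 36 / 2 = 18
H is normal (ℤ_36 is abelian).
|G/H| = |G| / |H| = 36 / 18 = 2

|G/H| = 2


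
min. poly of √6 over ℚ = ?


√6 satisfies x² - 6 = 0, irreducible over ℚ since 6 is squarefree

Minimal polynomial: x² - 6


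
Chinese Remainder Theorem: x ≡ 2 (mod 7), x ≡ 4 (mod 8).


m₁ = 7, m₂ = 8, gcd = 1, so CRT applies. M = m₁·m₂ = 56
Let M₁ = M/m₁ = 8, M₂ = M/m₂ = 7
Find y₁ ≡ M₁⁻¹ (mod m₁): 8⁻¹ ≡ 1 (mod 7)
Find y₂ ≡ M₂⁻¹ (mod m₂): 7⁻¹ ≡ 7 (mod 8)
x = a₁·M₁·y₁ + a₂·M₂·y₂ = 2·8·1 + 4·7·7 = 212
Reduce mod 56: x ≡ 44
Check: 44 mod 7 = 2 ✓, 44 mod 8 = 4 ✓

x ≡ 44 (mod 56)


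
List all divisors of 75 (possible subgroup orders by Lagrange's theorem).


Lagrange's theorem: |H| divides |G|
|G| = 75
Divisors of 75: 1, 3, 5, 15, 25, 75

Possible subgroup orders: {1, 3, 5, 15, 25, 75}


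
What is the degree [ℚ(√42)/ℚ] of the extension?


√42 has minimal polynomial x² - 42 (irreducible over ℚ since 42 is squarefree)

[ℚ(√42)/ℚ] = 2


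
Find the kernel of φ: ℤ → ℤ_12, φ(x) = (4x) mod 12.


Kernel = preimage of identity
ker(φ) = {x ∈ ℤ : 4x ≡ 0 (mod 12)}. gcd(4,12) = 4, so 4x ≡ 0 (mod 12) ⟺ x ≡ 0 (mod 12/4 = 3). Hence ker(φ) = 3ℤ

ker(φ) = 3ℤ


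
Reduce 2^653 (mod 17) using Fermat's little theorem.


Fermat's little theorem: if p is prime and gcd(a,p)=1, then a^(p-1) ≡ 1 (mod p)
p = 17 is prime, gcd(2,17) = 1
Reduce exponent: 653 mod 16 = 13
So 2^653 ≡ 2^13 (mod 17)
2^13 mod 17 = 15

2^653 ≡ 15 (mod 17)


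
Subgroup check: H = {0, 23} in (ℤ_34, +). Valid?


Subgroup test for H = {0, 23} in (ℤ_34, +):
(1) 0 ∈ H? Yes
(2) Closure: for all a,b ∈ H, (a+b) mod 34 ∈ H? No  [counterexample: 23 + 23 = 12 ∉ H]
(3) Inverses: for all a ∈ H, -a mod 34 ∈ H? No

No, H is not a subgroup of ℤ_34


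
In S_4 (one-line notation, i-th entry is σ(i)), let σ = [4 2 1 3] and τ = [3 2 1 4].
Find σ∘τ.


σ∘τ: apply τ first, then σ
1 →τ 3 →σ 1
2 →τ 2 →σ 2
3 →τ 1 →σ 4
4 →τ 4 →σ 3

σ∘τ = [1 2 4 3]


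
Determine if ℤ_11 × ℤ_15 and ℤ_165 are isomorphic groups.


Comparing ℤ_11 × ℤ_15 and ℤ_165:
gcd(11,15) = 1, so ℤ_11 × ℤ_15 ≅ ℤ_165 (CRT)

Yes, ℤ_11 × ℤ_15 ≅ ℤ_165


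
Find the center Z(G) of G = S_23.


Z(G) = {g ∈ G | gx = xg for all x ∈ G}
S_n is non-abelian for n ≥ 3; Z(S_23) is trivial

Z(S_23) = {e}


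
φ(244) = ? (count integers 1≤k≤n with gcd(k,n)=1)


Factor n: 244 = 2^2 × 61
φ(n) = n · ∏(1 - 1/p) over distinct primes p | n
φ(244) = 244 · (1 - 1/2) · (1 - 1/61) = 120

φ(244) = 120


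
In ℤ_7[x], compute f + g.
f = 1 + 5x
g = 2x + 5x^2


Add coefficients mod 7:
x^0: 1 + 0 = 1 (mod 7)
x^1: 5 + 2 = 0 (mod 7)
x^2: 0 + 5 = 5 (mod 7)
Result: 1 + 5x^2

f + g = 1 + 5x^2


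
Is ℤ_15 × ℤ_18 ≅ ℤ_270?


Comparing ℤ_15 × ℤ_18 and ℤ_270:
gcd(15,18) = 3 ≠ 1. Max element order in ℤ_15×ℤ_18 is lcm(15,18) = 90 < 270, so it has no element of order 270

No, ℤ_15 × ℤ_18 ≇ ℤ_270


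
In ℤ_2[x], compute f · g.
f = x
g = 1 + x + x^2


Expand and collect like terms; reduce coefficients mod 2:
x^0: 0·1 = 0 ≡ 0 (mod 2)
x^1: 0·1 + 1·1 = 1 ≡ 1 (mod 2)
x^2: 0·1 + 1·1 = 1 ≡ 1 (mod 2)
x^3: 1·1 = 1 ≡ 1 (mod 2)
Result: x + x^2 + x^3

f · g = x + x^2 + x^3


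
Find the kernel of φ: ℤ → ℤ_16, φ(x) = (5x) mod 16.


Kernel = preimage of identity
ker(φ) = {x ∈ ℤ : 5x ≡ 0 (mod 16)}. gcd(5,16) = 1, so 5x ≡ 0 (mod 16) ⟺ x ≡ 0 (mod 16/1 = 16). Hence ker(φ) = 16ℤ

ker(φ) = 16ℤ


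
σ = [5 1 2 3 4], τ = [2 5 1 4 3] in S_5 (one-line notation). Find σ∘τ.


σ∘τ: apply τ first, then σ
1 →τ 2 →σ 1
2 →τ 5 →σ 4
3 →τ 1 →σ 5
4 →τ 4 →σ 3
5 →τ 3 →σ 2

σ∘τ = [1 4 5 3 2]


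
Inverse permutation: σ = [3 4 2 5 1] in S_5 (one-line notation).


To find σ⁻¹, swap domain and range:
σ(1) = 3 → σ⁻¹(3) = 1
σ(2) = 4 → σ⁻¹(4) = 2
σ(3) = 2 → σ⁻¹(2) = 3
σ(4) = 5 → σ⁻¹(5) = 4
σ(5) = 1 → σ⁻¹(1) = 5

σ⁻¹ = [5 3 1 2 4]


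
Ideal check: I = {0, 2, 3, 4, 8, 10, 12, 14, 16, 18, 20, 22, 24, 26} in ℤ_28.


Check ideal conditions for I = {0, 2, 3, 4, 8, 10, 12, 14, 16, 18, 20, 22, 24, 26} in ℤ_28:
(1) I is an additive subgroup? No
(2) For r ∈ ℤ_28 and a ∈ I: r·a ∈ I? No  [counterexample: r=2, a=3, r·a mod 28 = 6 ∉ I]

No, I is not an ideal of ℤ_28


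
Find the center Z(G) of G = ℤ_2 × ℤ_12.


Z(G) = {g ∈ G | gx = xg for all x ∈ G}
Direct product of abelian groups is abelian, so Z(G) = G

Z(ℤ_2 × ℤ_12) = ℤ_2 × ℤ_12


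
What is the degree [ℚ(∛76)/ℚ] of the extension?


∛76 has minimal polynomial x³ - 76 (irreducible over ℚ since 76 is not a perfect cube)

[ℚ(∛76)/ℚ] = 3


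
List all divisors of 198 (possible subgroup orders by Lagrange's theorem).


Lagrange's theorem: |H| divides |G|
|G| = 198
Divisors of 198: 1, 2, 3, 6, 9, 11, 18, 22, 33, 66, 99, 198

Possible subgroup orders: {1, 2, 3, 6, 9, 11, 18, 22, 33, 66, 99, 198}


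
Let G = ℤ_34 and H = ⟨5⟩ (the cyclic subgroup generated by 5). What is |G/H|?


|⟨5⟩| = n / gcd(5, 34) = 34 / 1 = 34
H is normal (ℤ_34 is abelian).
|G/H| = |G| / |H| = 34 / 34 = 1

|G/H| = 1


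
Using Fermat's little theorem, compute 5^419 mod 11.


Fermat's little theorem: if p is prime and gcd(a,p)=1, then a^(p-1) ≡ 1 (mod p)
p = 11 is prime, gcd(5,11) = 1
Reduce exponent: 419 mod 10 = 9
So 5^419 ≡ 5^9 (mod 11)
5^9 mod 11 = 9

5^419 ≡ 9 (mod 11)


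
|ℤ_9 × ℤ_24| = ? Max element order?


|ℤ_9 × ℤ_24| = 9 × 24 = 216
Max element order = lcm(9,24) = 72
Cyclic? No (gcd=3)

|ℤ_9×ℤ_24| = 216, max element order = 72


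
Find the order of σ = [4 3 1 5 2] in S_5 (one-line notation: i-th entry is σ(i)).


Cycle decomposition: (1 4 5 2 3)
Cycle lengths: 5
Order = lcm(5) = 5

ord(σ) = 5


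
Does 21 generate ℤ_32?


g generates ℤ_n iff gcd(g, n) = 1
gcd(21, 32) = 1
Since gcd = 1, 21 is a generator.

Yes, 21 generates ℤ_32


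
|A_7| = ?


|A_n| = n!/2 (even permutations)
|A_7| = 7!/2 = 5040/2 = 2520

|A_7| = 2520


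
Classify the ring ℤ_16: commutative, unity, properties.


ℤ_16 is a commutative ring with unity 1; 16 = 2×8 is composite, so 2·8 ≡ 0 gives zero divisors (not an integral domain)
Commutative: Yes
Integral domain: No
Has unity: Yes

ℤ_16: Commutative=Yes, Unity=Yes


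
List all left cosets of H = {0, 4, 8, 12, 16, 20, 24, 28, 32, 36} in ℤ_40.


H = {0, 4, 8, 12, 16, 20, 24, 28, 32, 36}, |H| = 10
Number of cosets = |G|/|H| = 40/10 = 4
0 + H = {0, 4, 8, 12, 16, 20, 24, 28, 32, 36}
1 + H = {1, 5, 9, 13, 17, 21, 25, 29, 33, 37}
2 + H = {2, 6, 10, 14, 18, 22, 26, 30, 34, 38}
3 + H = {3, 7, 11, 15, 19, 23, 27, 31, 35, 39}

Cosets: 0+H={0,4,8,12,16,20,24,28,32,36}; 1+H={1,5,9,13,17,21,25,29,33,37}; 2+H={2,6,10,14,18,22,26,30,34,38}; 3+H={3,7,11,15,19,23,27,31,35,39}


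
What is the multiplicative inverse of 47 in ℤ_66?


Use the extended Euclidean algorithm to write 1 = 47·s + 66·t; then s mod 66 is the inverse.
Euclidean algorithm:
  47 = 0·66 + 47
  66 = 1·47 + 19
  47 = 2·19 + 9
  19 = 2·9 + 1
  9 = 9·1 + 0
gcd(47,66) = 1
Back-substitution gives: 47·(-7) + 66·(5) = 1
So 47⁻¹ ≡ -7 ≡ 59 (mod 66)
Check: 47 × 59 = 2773 ≡ 1 (mod 66) ✓

47⁻¹ ≡ 59 (mod 66)


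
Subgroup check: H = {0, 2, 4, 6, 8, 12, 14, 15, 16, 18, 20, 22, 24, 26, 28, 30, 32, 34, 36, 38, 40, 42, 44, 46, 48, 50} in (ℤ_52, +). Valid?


Subgroup test for H = {0, 2, 4, 6, 8, 12, 14, 15, 16, 18, 20, 22, 24, 26, 28, 30, 32, 34, 36, 38, 40, 42, 44, 46, 48, 50} in (ℤ_52, +):
(1) 0 ∈ H? Yes
(2) Closure: for all a,b ∈ H, (a+b) mod 52 ∈ H? No  [counterexample: 2 + 8 = 10 ∉ H]
(3) Inverses: for all a ∈ H, -a mod 52 ∈ H? No

No, H is not a subgroup of ℤ_52


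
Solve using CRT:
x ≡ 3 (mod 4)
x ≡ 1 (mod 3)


m₁ = 4, m₂ = 3, gcd = 1, so CRT applies. M = m₁·m₂ = 12
Let M₁ = M/m₁ = 3, M₂ = M/m₂ = 4
Find y₁ ≡ M₁⁻¹ (mod m₁): 3⁻¹ ≡ 3 (mod 4)
Find y₂ ≡ M₂⁻¹ (mod m₂): 4⁻¹ ≡ 1 (mod 3)
x = a₁·M₁·y₁ + a₂·M₂·y₂ = 3·3·3 + 1·4·1 = 31
Reduce mod 12: x ≡ 7
Check: 7 mod 4 = 3 ✓, 7 mod 3 = 1 ✓

x ≡ 7 (mod 12)


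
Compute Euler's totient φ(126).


Factor n: 126 = 2 × 3^2 × 7
φ(n) = n · ∏(1 - 1/p) over distinct primes p | n
φ(126) = 126 · (1 - 1/2) · (1 - 1/3) · (1 - 1/7) = 36

φ(126) = 36


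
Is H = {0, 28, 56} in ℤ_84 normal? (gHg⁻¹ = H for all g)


H = {0, 28, 56} in ℤ_84
ℤ_84 is abelian; every subgroup of an abelian group is normal

Yes, normal subgroup


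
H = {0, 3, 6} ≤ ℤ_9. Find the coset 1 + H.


1 + H = {1 + h (mod 9) : h ∈ H}
1+0=1, 1+3=4, 1+6=7

1 + H = {1, 4, 7}


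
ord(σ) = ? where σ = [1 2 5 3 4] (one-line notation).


Cycle decomposition: (3 5 4)
Cycle lengths: 3
Order = lcm(3) = 3

ord(σ) = 3


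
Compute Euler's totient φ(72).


Factor n: 72 = 2^3 × 3^2
φ(n) = n · ∏(1 - 1/p) over distinct primes p | n
φ(72) = 72 · (1 - 1/2) · (1 - 1/3) = 24

φ(72) = 24


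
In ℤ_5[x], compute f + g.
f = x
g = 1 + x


Add coefficients mod 5:
x^0: 0 + 1 = 1 (mod 5)
x^1: 1 + 1 = 2 (mod 5)
Result: 1 + 2x

f + g = 1 + 2x


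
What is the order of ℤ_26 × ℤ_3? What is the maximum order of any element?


|ℤ_26 × ℤ_3| = 26 × 3 = 78
Max element order = lcm(26,3) = 78
Cyclic? Yes (gcd=1)

|ℤ_26×ℤ_3| = 78, max element order = 78


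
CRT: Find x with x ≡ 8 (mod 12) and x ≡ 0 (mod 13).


m₁ = 12, m₂ = 13, gcd = 1, so CRT applies. M = m₁·m₂ = 156
Let M₁ = M/m₁ = 13, M₂ = M/m₂ = 12
Find y₁ ≡ M₁⁻¹ (mod m₁): 13⁻¹ ≡ 1 (mod 12)
Find y₂ ≡ M₂⁻¹ (mod m₂): 12⁻¹ ≡ 12 (mod 13)
x = a₁·M₁·y₁ + a₂·M₂·y₂ = 8·13·1 + 0·12·12 = 104
Reduce mod 156: x ≡ 104
Check: 104 mod 12 = 8 ✓, 104 mod 13 = 0 ✓

x ≡ 104 (mod 156)


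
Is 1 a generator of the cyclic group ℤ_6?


g generates ℤ_n iff gcd(g, n) = 1
gcd(1, 6) = 1
Since gcd = 1, 1 is a generator.

Yes, 1 generates ℤ_6


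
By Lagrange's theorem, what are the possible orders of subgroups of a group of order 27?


Lagrange's theorem: |H| divides |G|
|G| = 27
Divisors of 27: 1, 3, 9, 27

Possible subgroup orders: {1, 3, 9, 27}


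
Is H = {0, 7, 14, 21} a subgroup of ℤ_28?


Subgroup test for H = {0, 7, 14, 21} in (ℤ_28, +):
(1) 0 ∈ H? Yes
(2) Closure: for all a,b ∈ H, (a+b) mod 28 ∈ H? Yes
(3) Inverses: for all a ∈ H, -a mod 28 ∈ H? Yes

Yes, H is a subgroup of ℤ_28


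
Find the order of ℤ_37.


ℤ_n has n elements.

|ℤ_37| = 37


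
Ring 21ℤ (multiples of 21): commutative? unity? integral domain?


21ℤ is a commutative ring under +,× but has no multiplicative identity (1 ∉ 21ℤ); it has no zero divisors, but without unity it is not an integral domain
Commutative: Yes
Integral domain: No
Has unity: No

21ℤ (multiples of 21): Commutative=Yes, Unity=No


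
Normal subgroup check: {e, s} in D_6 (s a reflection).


H = {e, s} in D_6 (s a reflection)
r·s·r⁻¹ = sr⁻² ≠ s for n ≥ 3, so {e, s} is not closed under conjugation

No, not a normal subgroup


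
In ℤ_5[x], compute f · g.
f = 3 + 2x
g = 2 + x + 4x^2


Expand and collect like terms; reduce coefficients mod 5:
x^0: 3·2 = 6 ≡ 1 (mod 5)
x^1: 3·1 + 2·2 = 7 ≡ 2 (mod 5)
x^2: 3·4 + 2·1 = 14 ≡ 4 (mod 5)
x^3: 2·4 = 8 ≡ 3 (mod 5)
Result: 1 + 2x + 4x^2 + 3x^3

f · g = 1 + 2x + 4x^2 + 3x^3


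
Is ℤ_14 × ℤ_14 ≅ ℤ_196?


Comparing ℤ_14 × ℤ_14 and ℤ_196:
gcd(14,14) = 14 ≠ 1. Max element order in ℤ_14×ℤ_14 is lcm(14,14) = 14 < 196, so it has no element of order 196

No, ℤ_14 × ℤ_14 ≇ ℤ_196


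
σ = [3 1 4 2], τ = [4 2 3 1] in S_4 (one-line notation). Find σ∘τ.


σ∘τ: apply τ first, then σ
1 →τ 4 →σ 2
2 →τ 2 →σ 1
3 →τ 3 →σ 4
4 →τ 1 →σ 3

σ∘τ = [2 1 4 3]


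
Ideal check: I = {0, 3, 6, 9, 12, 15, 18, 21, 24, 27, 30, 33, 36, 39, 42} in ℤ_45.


Check ideal conditions for I = {0, 3, 6, 9, 12, 15, 18, 21, 24, 27, 30, 33, 36, 39, 42} in ℤ_45:
(1) I is an additive subgroup? Yes
(2) For r ∈ ℤ_45 and a ∈ I: r·a ∈ I? Yes

Yes, I is an ideal of ℤ_45


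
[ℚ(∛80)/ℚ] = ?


∛80 has minimal polynomial x³ - 80 (irreducible over ℚ since 80 is not a perfect cube)

[ℚ(∛80)/ℚ] = 3


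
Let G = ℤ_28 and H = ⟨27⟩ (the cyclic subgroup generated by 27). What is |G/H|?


|⟨27⟩| = n / gcd(27, 28) = 28 / 1 = 28
H is normal (ℤ_28 is abelian).
|G/H| = |G| / |H| = 28 / 28 = 1

|G/H| = 1


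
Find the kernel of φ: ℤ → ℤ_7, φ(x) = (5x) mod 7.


Kernel = preimage of identity
ker(φ) = {x ∈ ℤ : 5x ≡ 0 (mod 7)}. gcd(5,7) = 1, so 5x ≡ 0 (mod 7) ⟺ x ≡ 0 (mod 7/1 = 7). Hence ker(φ) = 7ℤ

ker(φ) = 7ℤ


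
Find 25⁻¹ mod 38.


Use the extended Euclidean algorithm to write 1 = 25·s + 38·t; then s mod 38 is the inverse.
Euclidean algorithm:
  25 = 0·38 + 25
  38 = 1·25 + 13
  25 = 1·13 + 12
  13 = 1·12 + 1
  12 = 12·1 + 0
gcd(25,38) = 1
Back-substitution gives: 25·(-3) + 38·(2) = 1
So 25⁻¹ ≡ -3 ≡ 35 (mod 38)
Check: 25 × 35 = 875 ≡ 1 (mod 38) ✓

25⁻¹ ≡ 35 (mod 38)


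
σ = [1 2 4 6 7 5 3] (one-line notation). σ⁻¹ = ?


To find σ⁻¹, swap domain and range:
σ(1) = 1 → σ⁻¹(1) = 1
σ(2) = 2 → σ⁻¹(2) = 2
σ(3) = 4 → σ⁻¹(4) = 3
σ(4) = 6 → σ⁻¹(6) = 4
σ(5) = 7 → σ⁻¹(7) = 5
σ(6) = 5 → σ⁻¹(5) = 6
σ(7) = 3 → σ⁻¹(3) = 7

σ⁻¹ = [1 2 7 3 6 4 5]


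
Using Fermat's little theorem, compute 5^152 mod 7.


Fermat's little theorem: if p is prime and gcd(a,p)=1, then a^(p-1) ≡ 1 (mod p)
p = 7 is prime, gcd(5,7) = 1
Reduce exponent: 152 mod 6 = 2
So 5^152 ≡ 5^2 (mod 7)
5^2 mod 7 = 4

5^152 ≡ 4 (mod 7)


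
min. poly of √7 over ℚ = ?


√7 satisfies x² - 7 = 0, irreducible over ℚ since 7 is squarefree

Minimal polynomial: x² - 7


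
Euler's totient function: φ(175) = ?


Factor n: 175 = 5^2 × 7
φ(n) = n · ∏(1 - 1/p) over distinct primes p | n
φ(175) = 175 · (1 - 1/5) · (1 - 1/7) = 120

φ(175) = 120


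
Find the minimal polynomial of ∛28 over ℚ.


∛28 satisfies x³ - 28 = 0, irreducible over ℚ (no rational root; 28 is not a perfect cube)

Minimal polynomial: x³ - 28


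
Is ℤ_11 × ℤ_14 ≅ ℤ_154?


Comparing ℤ_11 × ℤ_14 and ℤ_154:
gcd(11,14) = 1, so ℤ_11 × ℤ_14 ≅ ℤ_154 (CRT)

Yes, ℤ_11 × ℤ_14 ≅ ℤ_154


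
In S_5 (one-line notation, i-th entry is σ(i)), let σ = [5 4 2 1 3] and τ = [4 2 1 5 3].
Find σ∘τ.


σ∘τ: apply τ first, then σ
1 →τ 4 →σ 1
2 →τ 2 →σ 4
3 →τ 1 →σ 5
4 →τ 5 →σ 3
5 →τ 3 →σ 2

σ∘τ = [1 4 5 3 2]


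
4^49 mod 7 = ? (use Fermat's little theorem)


Fermat's little theorem: if p is prime and gcd(a,p)=1, then a^(p-1) ≡ 1 (mod p)
p = 7 is prime, gcd(4,7) = 1
Reduce exponent: 49 mod 6 = 1
So 4^49 ≡ 4^1 (mod 7)
4^1 mod 7 = 4

4^49 ≡ 4 (mod 7)


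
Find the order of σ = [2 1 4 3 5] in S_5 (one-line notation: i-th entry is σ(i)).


Cycle decomposition: (1 2) (3 4)
Cycle lengths: 2, 2
Order = lcm(2, 2) = 2

ord(σ) = 2


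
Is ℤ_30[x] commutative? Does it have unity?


ℤ_30 has zero divisors (2·15 ≡ 0), and these lift to constant zero divisors in ℤ_30[x]; so not an integral domain
Commutative: Yes
Integral domain: No
Has unity: Yes

ℤ_30[x]: Commutative=Yes, Unity=Yes


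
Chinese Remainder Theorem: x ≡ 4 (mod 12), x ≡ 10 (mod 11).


m₁ = 12, m₂ = 11, gcd = 1, so CRT applies. M = m₁·m₂ = 132
Let M₁ = M/m₁ = 11, M₂ = M/m₂ = 12
Find y₁ ≡ M₁⁻¹ (mod m₁): 11⁻¹ ≡ 11 (mod 12)
Find y₂ ≡ M₂⁻¹ (mod m₂): 12⁻¹ ≡ 1 (mod 11)
x = a₁·M₁·y₁ + a₂·M₂·y₂ = 4·11·11 + 10·12·1 = 604
Reduce mod 132: x ≡ 76
Check: 76 mod 12 = 4 ✓, 76 mod 11 = 10 ✓

x ≡ 76 (mod 132)


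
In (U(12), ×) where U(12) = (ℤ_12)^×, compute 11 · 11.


Operation: multiplication mod 12
11 · 11 = (a × b) mod 12 with a = 11, b = 11

11 · 11 = 1


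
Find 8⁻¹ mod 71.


Use the extended Euclidean algorithm to write 1 = 8·s + 71·t; then s mod 71 is the inverse.
Euclidean algorithm:
  8 = 0·71 + 8
  71 = 8·8 + 7
  8 = 1·7 + 1
  7 = 7·1 + 0
gcd(8,71) = 1
Back-substitution gives: 8·(9) + 71·(-1) = 1
So 8⁻¹ ≡ 9 ≡ 9 (mod 71)
Check: 8 × 9 = 72 ≡ 1 (mod 71) ✓

8⁻¹ ≡ 9 (mod 71)


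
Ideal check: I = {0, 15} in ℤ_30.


Check ideal conditions for I = {0, 15} in ℤ_30:
(1) I is an additive subgroup? Yes
(2) For r ∈ ℤ_30 and a ∈ I: r·a ∈ I? Yes

Yes, I is an ideal of ℤ_30


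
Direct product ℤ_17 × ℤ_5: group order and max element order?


|ℤ_17 × ℤ_5| = 17 × 5 = 85
Max element order = lcm(17,5) = 85
Cyclic? Yes (gcd=1)

|ℤ_17×ℤ_5| = 85, max element order = 85


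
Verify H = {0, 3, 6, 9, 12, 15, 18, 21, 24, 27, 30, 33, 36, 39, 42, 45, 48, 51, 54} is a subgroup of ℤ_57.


Subgroup test for H = {0, 3, 6, 9, 12, 15, 18, 21, 24, 27, 30, 33, 36, 39, 42, 45, 48, 51, 54} in (ℤ_57, +):
(1) 0 ∈ H? Yes
(2) Closure: for all a,b ∈ H, (a+b) mod 57 ∈ H? Yes
(3) Inverses: for all a ∈ H, -a mod 57 ∈ H? Yes

Yes, H is a subgroup of ℤ_57


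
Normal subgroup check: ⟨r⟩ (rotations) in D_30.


H = ⟨r⟩ (rotations) in D_30
The rotation subgroup ⟨r⟩ has index 2 in D_30, so it is normal

Yes, normal subgroup


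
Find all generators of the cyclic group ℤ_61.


g generates ℤ_n iff gcd(g,n) = 1
Prime factors of 61: 61
Generators are g ∈ {1,...,60} not divisible by any of these primes.
Generators: {1, 2, 3, 4, 5, 6, 7, 8, 9, 10, 11, 12, 13, 14, 15, 16, 17, 18, 19, 20, 21, 22, 23, 24, 25, 26, 27, 28, 29, 30, 31, 32, 33, 34, 35, 36, 37, 38, 39, 40, 41, 42, 43, 44, 45, 46, 47, 48, 49, 50, 51, 52, 53, 54, 55, 56, 57, 58, 59, 60}
Number of generators = φ(61) = 60

Generators of ℤ_61 = {1, 2, 3, 4, 5, 6, 7, 8, 9, 10, 11, 12, 13, 14, 15, 16, 17, 18, 19, 20, 21, 22, 23, 24, 25, 26, 27, 28, 29, 30, 31, 32, 33, 34, 35, 36, 37, 38, 39, 40, 41, 42, 43, 44, 45, 46, 47, 48, 49, 50, 51, 52, 53, 54, 55, 56, 57, 58, 59, 60}


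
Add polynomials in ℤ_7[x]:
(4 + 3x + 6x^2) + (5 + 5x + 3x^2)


Add coefficients mod 7:
x^0: 4 + 5 = 2 (mod 7)
x^1: 3 + 5 = 1 (mod 7)
x^2: 6 + 3 = 2 (mod 7)
Result: 2 + x + 2x^2

f + g = 2 + x + 2x^2


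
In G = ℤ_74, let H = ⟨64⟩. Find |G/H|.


|⟨64⟩| = n / gcd(64, 74) = 74 / 2 = 37
H is normal (ℤ_74 is abelian).
|G/H| = |G| / |H| = 74 / 37 = 2

|G/H| = 2


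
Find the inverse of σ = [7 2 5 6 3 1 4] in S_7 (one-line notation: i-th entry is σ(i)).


To find σ⁻¹, swap domain and range:
σ(1) = 7 → σ⁻¹(7) = 1
σ(2) = 2 → σ⁻¹(2) = 2
σ(3) = 5 → σ⁻¹(5) = 3
σ(4) = 6 → σ⁻¹(6) = 4
σ(5) = 3 → σ⁻¹(3) = 5
σ(6) = 1 → σ⁻¹(1) = 6
σ(7) = 4 → σ⁻¹(4) = 7

σ⁻¹ = [6 2 5 7 3 4 1]


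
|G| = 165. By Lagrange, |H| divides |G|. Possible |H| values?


Lagrange's theorem: |H| divides |G|
|G| = 165
Divisors of 165: 1, 3, 5, 11, 15, 33, 55, 165

Possible subgroup orders: {1, 3, 5, 11, 15, 33, 55, 165}


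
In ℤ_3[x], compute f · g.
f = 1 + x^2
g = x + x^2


Expand and collect like terms; reduce coefficients mod 3:
x^0: 1·0 = 0 ≡ 0 (mod 3)
x^1: 1·1 + 0·0 = 1 ≡ 1 (mod 3)
x^2: 1·1 + 0·1 + 1·0 = 1 ≡ 1 (mod 3)
x^3: 0·1 + 1·1 = 1 ≡ 1 (mod 3)
x^4: 1·1 = 1 ≡ 1 (mod 3)
Result: x + x^2 + x^3 + x^4

f · g = x + x^2 + x^3 + x^4


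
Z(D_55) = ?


Z(G) = {g ∈ G | gx = xg for all x ∈ G}
For odd n, Z(D_n) = {e}: no nontrivial rotation commutes with all reflections

Z(D_55) = {e}


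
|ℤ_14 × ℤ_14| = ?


|A × B| = |A| · |B|
|ℤ_14 × ℤ_14| = 14 × 14 = 196

|ℤ_14 × ℤ_14| = 196


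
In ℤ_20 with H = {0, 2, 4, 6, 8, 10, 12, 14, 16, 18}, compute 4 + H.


4 + H = {4 + h (mod 20) : h ∈ H}
4+0=4, 4+2=6, 4+4=8, 4+6=10, 4+8=12, 4+10=14, 4+12=16, 4+14=18, 4+16=0, 4+18=2
4 + H = {0, 2, 4, 6, 8, 10, 12, 14, 16, 18} = 0 + H

4 + H = {0, 2, 4, 6, 8, 10, 12, 14, 16, 18}


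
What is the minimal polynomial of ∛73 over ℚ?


∛73 satisfies x³ - 73 = 0, irreducible over ℚ (no rational root; 73 is not a perfect cube)

Minimal polynomial: x³ - 73


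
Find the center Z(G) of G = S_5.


Z(G) = {g ∈ G | gx = xg for all x ∈ G}
S_n is non-abelian for n ≥ 3; Z(S_5) is trivial

Z(S_5) = {e}


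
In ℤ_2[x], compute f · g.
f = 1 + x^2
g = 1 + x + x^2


Expand and collect like terms; reduce coefficients mod 2:
x^0: 1·1 = 1 ≡ 1 (mod 2)
x^1: 1·1 + 0·1 = 1 ≡ 1 (mod 2)
x^2: 1·1 + 0·1 + 1·1 = 2 ≡ 0 (mod 2)
x^3: 0·1 + 1·1 = 1 ≡ 1 (mod 2)
x^4: 1·1 = 1 ≡ 1 (mod 2)
Result: 1 + x + x^3 + x^4

f · g = 1 + x + x^3 + x^4


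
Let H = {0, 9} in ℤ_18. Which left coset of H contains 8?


8 + H = {8 + h (mod 18) : h ∈ H}
8+0=8, 8+9=17

8 + H = {8, 17}


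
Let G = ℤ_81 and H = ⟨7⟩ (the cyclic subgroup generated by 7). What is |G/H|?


|⟨7⟩| = n / gcd(7, 81) = 81 / 1 = 81
H is normal (ℤ_81 is abelian).
|G/H| = |G| / |H| = 81 / 81 = 1

|G/H| = 1


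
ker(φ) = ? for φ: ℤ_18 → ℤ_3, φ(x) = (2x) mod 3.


Kernel = preimage of identity
ker(φ) = {x ∈ ℤ_18 : 2x ≡ 0 (mod 3)}. Since 3 | 18, φ is well-defined. The kernel is the cyclic subgroup ⟨3⟩ of ℤ_18 (order 6), i.e. {0, 3, 6, 9, 12, 15}

ker(φ) = {0, 3, 6, 9, 12, 15}


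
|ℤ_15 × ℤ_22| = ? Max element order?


|ℤ_15 × ℤ_22| = 15 × 22 = 330
Max element order = lcm(15,22) = 330
Cyclic? Yes (gcd=1)

|ℤ_15×ℤ_22| = 330, max element order = 330


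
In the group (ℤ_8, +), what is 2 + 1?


Operation: addition mod 8
2 + 1 = (a + b) mod 8 with a = 2, b = 1

2 + 1 = 3


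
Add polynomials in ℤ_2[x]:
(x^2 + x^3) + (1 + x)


Add coefficients mod 2:
x^0: 0 + 1 = 1 (mod 2)
x^1: 0 + 1 = 1 (mod 2)
x^2: 1 + 0 = 1 (mod 2)
x^3: 1 + 0 = 1 (mod 2)
Result: 1 + x + x^2 + x^3

f + g = 1 + x + x^2 + x^3


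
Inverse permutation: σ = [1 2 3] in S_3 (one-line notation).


To find σ⁻¹, swap domain and range:
σ(1) = 1 → σ⁻¹(1) = 1
σ(2) = 2 → σ⁻¹(2) = 2
σ(3) = 3 → σ⁻¹(3) = 3

σ⁻¹ = [1 2 3]


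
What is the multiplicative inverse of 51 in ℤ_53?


Use the extended Euclidean algorithm to write 1 = 51·s + 53·t; then s mod 53 is the inverse.
Euclidean algorithm:
  51 = 0·53 + 51
  53 = 1·51 + 2
  51 = 25·2 + 1
  2 = 2·1 + 0
gcd(51,53) = 1
Back-substitution gives: 51·(26) + 53·(-25) = 1
So 51⁻¹ ≡ 26 ≡ 26 (mod 53)
Check: 51 × 26 = 1326 ≡ 1 (mod 53) ✓

51⁻¹ ≡ 26 (mod 53)


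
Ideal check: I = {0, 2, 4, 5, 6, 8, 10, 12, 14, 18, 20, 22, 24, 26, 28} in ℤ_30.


Check ideal conditions for I = {0, 2, 4, 5, 6, 8, 10, 12, 14, 18, 20, 22, 24, 26, 28} in ℤ_30:
(1) I is an additive subgroup? No
(2) For r ∈ ℤ_30 and a ∈ I: r·a ∈ I? No  [counterexample: r=2, a=8, r·a mod 30 = 16 ∉ I]

No, I is not an ideal of ℤ_30


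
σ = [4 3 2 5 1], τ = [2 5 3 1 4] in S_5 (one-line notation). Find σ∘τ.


σ∘τ: apply τ first, then σ
1 →τ 2 →σ 3
2 →τ 5 →σ 1
3 →τ 3 →σ 2
4 →τ 1 →σ 4
5 →τ 4 →σ 5

σ∘τ = [3 1 2 4 5]


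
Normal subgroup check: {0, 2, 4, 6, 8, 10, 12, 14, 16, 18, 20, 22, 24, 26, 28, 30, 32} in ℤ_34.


H = {0, 2, 4, 6, 8, 10, 12, 14, 16, 18, 20, 22, 24, 26, 28, 30, 32} in ℤ_34
ℤ_34 is abelian; every subgroup of an abelian group is normal

Yes, normal subgroup


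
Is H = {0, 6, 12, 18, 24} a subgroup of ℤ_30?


Subgroup test for H = {0, 6, 12, 18, 24} in (ℤ_30, +):
(1) 0 ∈ H? Yes
(2) Closure: for all a,b ∈ H, (a+b) mod 30 ∈ H? Yes
(3) Inverses: for all a ∈ H, -a mod 30 ∈ H? Yes

Yes, H is a subgroup of ℤ_30


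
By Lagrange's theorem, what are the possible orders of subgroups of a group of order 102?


Lagrange's theorem: |H| divides |G|
|G| = 102
Divisors of 102: 1, 2, 3, 6, 17, 34, 51, 102

Possible subgroup orders: {1, 2, 3, 6, 17, 34, 51, 102}


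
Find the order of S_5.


|S_n| = n! (number of permutations of n symbols)
|S_5| = 5! = 120

|S_5| = 120


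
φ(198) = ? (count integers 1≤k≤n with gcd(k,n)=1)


Factor n: 198 = 2 × 3^2 × 11
φ(n) = n · ∏(1 - 1/p) over distinct primes p | n
φ(198) = 198 · (1 - 1/2) · (1 - 1/3) · (1 - 1/11) = 60

φ(198) = 60


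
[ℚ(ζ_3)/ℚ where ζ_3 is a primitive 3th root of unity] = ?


[ℚ(ζ_n):ℚ] = deg Φ_n(x) = φ(n). Here φ(3) = 2

[ℚ(ζ_3)/ℚ where ζ_3 is a primitive 3th root of unity] = 2


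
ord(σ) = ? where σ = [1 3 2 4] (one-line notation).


Cycle decomposition: (2 3)
Cycle lengths: 2
Order = lcm(2) = 2

ord(σ) = 2


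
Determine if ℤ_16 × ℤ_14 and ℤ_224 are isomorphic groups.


Comparing ℤ_16 × ℤ_14 and ℤ_224:
gcd(16,14) = 2 ≠ 1. Max element order in ℤ_16×ℤ_14 is lcm(16,14) = 112 < 224, so it has no element of order 224

No, ℤ_16 × ℤ_14 ≇ ℤ_224


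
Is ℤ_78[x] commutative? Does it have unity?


ℤ_78 has zero divisors (2·39 ≡ 0), and these lift to constant zero divisors in ℤ_78[x]; so not an integral domain
Commutative: Yes
Integral domain: No
Has unity: Yes

ℤ_78[x]: Commutative=Yes, Unity=Yes


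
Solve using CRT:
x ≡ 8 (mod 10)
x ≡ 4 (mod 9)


m₁ = 10, m₂ = 9, gcd = 1, so CRT applies. M = m₁·m₂ = 90
Let M₁ = M/m₁ = 9, M₂ = M/m₂ = 10
Find y₁ ≡ M₁⁻¹ (mod m₁): 9⁻¹ ≡ 9 (mod 10)
Find y₂ ≡ M₂⁻¹ (mod m₂): 10⁻¹ ≡ 1 (mod 9)
x = a₁·M₁·y₁ + a₂·M₂·y₂ = 8·9·9 + 4·10·1 = 688
Reduce mod 90: x ≡ 58
Check: 58 mod 10 = 8 ✓, 58 mod 9 = 4 ✓

x ≡ 58 (mod 90)


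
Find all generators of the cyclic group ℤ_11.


g generates ℤ_n iff gcd(g,n) = 1
Checking each g ∈ {1,...,10}:
gcd(1,11) = 1
gcd(2,11) = 1
gcd(3,11) = 1
gcd(4,11) = 1
gcd(5,11) = 1
gcd(6,11) = 1
gcd(7,11) = 1
gcd(8,11) = 1
gcd(9,11) = 1
gcd(10,11) = 1
Generators: {1, 2, 3, 4, 5, 6, 7, 8, 9, 10}
Number of generators = φ(11) = 10

Generators of ℤ_11 = {1, 2, 3, 4, 5, 6, 7, 8, 9, 10}


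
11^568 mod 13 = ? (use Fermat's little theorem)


Fermat's little theorem: if p is prime and gcd(a,p)=1, then a^(p-1) ≡ 1 (mod p)
p = 13 is prime, gcd(11,13) = 1
Reduce exponent: 568 mod 12 = 4
So 11^568 ≡ 11^4 (mod 13)
11^4 mod 13 = 3

11^568 ≡ 3 (mod 13)


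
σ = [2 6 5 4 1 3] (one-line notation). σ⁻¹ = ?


To find σ⁻¹, swap domain and range:
σ(1) = 2 → σ⁻¹(2) = 1
σ(2) = 6 → σ⁻¹(6) = 2
σ(3) = 5 → σ⁻¹(5) = 3
σ(4) = 4 → σ⁻¹(4) = 4
σ(5) = 1 → σ⁻¹(1) = 5
σ(6) = 3 → σ⁻¹(3) = 6

σ⁻¹ = [5 1 6 4 3 2]


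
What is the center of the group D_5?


Z(G) = {g ∈ G | gx = xg for all x ∈ G}
For odd n, Z(D_n) = {e}: no nontrivial rotation commutes with all reflections

Z(D_5) = {e}


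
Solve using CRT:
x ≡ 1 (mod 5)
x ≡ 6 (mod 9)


m₁ = 5, m₂ = 9, gcd = 1, so CRT applies. M = m₁·m₂ = 45
Let M₁ = M/m₁ = 9, M₂ = M/m₂ = 5
Find y₁ ≡ M₁⁻¹ (mod m₁): 9⁻¹ ≡ 4 (mod 5)
Find y₂ ≡ M₂⁻¹ (mod m₂): 5⁻¹ ≡ 2 (mod 9)
x = a₁·M₁·y₁ + a₂·M₂·y₂ = 1·9·4 + 6·5·2 = 96
Reduce mod 45: x ≡ 6
Check: 6 mod 5 = 1 ✓, 6 mod 9 = 6 ✓

x ≡ 6 (mod 45)


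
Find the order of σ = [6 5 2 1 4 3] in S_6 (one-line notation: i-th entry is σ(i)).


Cycle decomposition: (1 6 3 2 5 4)
Cycle lengths: 6
Order = lcm(6) = 6

ord(σ) = 6


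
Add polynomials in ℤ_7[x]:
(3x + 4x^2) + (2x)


Add coefficients mod 7:
x^0: 0 + 0 = 0 (mod 7)
x^1: 3 + 2 = 5 (mod 7)
x^2: 4 + 0 = 4 (mod 7)
Result: 5x + 4x^2

f + g = 5x + 4x^2


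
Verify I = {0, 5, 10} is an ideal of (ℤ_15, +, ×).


Check ideal conditions for I = {0, 5, 10} in ℤ_15:
(1) I is an additive subgroup? Yes
(2) For r ∈ ℤ_15 and a ∈ I: r·a ∈ I? Yes

Yes, I is an ideal of ℤ_15


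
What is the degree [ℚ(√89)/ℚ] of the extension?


√89 has minimal polynomial x² - 89 (irreducible over ℚ since 89 is squarefree)

[ℚ(√89)/ℚ] = 2


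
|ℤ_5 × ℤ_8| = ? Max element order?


|ℤ_5 × ℤ_8| = 5 × 8 = 40
Max element order = lcm(5,8) = 40
Cyclic? Yes (gcd=1)

|ℤ_5×ℤ_8| = 40, max element order = 40


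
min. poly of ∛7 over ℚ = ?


∛7 satisfies x³ - 7 = 0, irreducible over ℚ (no rational root; 7 is not a perfect cube)

Minimal polynomial: x³ - 7


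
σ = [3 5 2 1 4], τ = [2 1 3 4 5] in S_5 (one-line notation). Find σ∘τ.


σ∘τ: apply τ first, then σ
1 →τ 2 →σ 5
2 →τ 1 →σ 3
3 →τ 3 →σ 2
4 →τ 4 →σ 1
5 →τ 5 →σ 4

σ∘τ = [5 3 2 1 4]


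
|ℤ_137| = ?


ℤ_n has n elements.

|ℤ_137| = 137


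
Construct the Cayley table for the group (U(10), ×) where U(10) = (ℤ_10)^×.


Elements: {1, 3, 7, 9}
Operation: multiplication mod 10
Entry (a, b) = (a × b) mod 10

Cayley table:
  | 1 | 3 | 7 | 9
1 | 1 | 3 | 7 | 9
3 | 3 | 9 | 1 | 7
7 | 7 | 1 | 9 | 3
9 | 9 | 7 | 3 | 1


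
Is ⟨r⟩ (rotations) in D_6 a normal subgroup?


H = ⟨r⟩ (rotations) in D_6
The rotation subgroup ⟨r⟩ has index 2 in D_6, so it is normal

Yes, normal subgroup


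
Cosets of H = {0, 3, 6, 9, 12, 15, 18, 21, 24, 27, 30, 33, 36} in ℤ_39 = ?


H = {0, 3, 6, 9, 12, 15, 18, 21, 24, 27, 30, 33, 36}, |H| = 13
Number of cosets = |G|/|H| = 39/13 = 3
0 + H = {0, 3, 6, 9, 12, 15, 18, 21, 24, 27, 30, 33, 36}
1 + H = {1, 4, 7, 10, 13, 16, 19, 22, 25, 28, 31, 34, 37}
2 + H = {2, 5, 8, 11, 14, 17, 20, 23, 26, 29, 32, 35, 38}

Cosets: 0+H={0,3,6,9,12,15,18,21,24,27,30,33,36}; 1+H={1,4,7,10,13,16,19,22,25,28,31,34,37}; 2+H={2,5,8,11,14,17,20,23,26,29,32,35,38}


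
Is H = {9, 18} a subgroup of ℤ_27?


Subgroup test for H = {9, 18} in (ℤ_27, +):
(1) 0 ∈ H? No
(2) Closure: for all a,b ∈ H, (a+b) mod 27 ∈ H? No  [counterexample: 9 + 18 = 0 ∉ H]
(3) Inverses: for all a ∈ H, -a mod 27 ∈ H? Yes

No, H is not a subgroup of ℤ_27


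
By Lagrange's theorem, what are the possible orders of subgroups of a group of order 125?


Lagrange's theorem: |H| divides |G|
|G| = 125
Divisors of 125: 1, 5, 25, 125

Possible subgroup orders: {1, 5, 25, 125}


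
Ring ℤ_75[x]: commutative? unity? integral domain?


ℤ_75 has zero divisors (3·25 ≡ 0), and these lift to constant zero divisors in ℤ_75[x]; so not an integral domain
Commutative: Yes
Integral domain: No
Has unity: Yes

ℤ_75[x]: Commutative=Yes, Unity=Yes


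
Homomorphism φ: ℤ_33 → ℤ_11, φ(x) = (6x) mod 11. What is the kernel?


Kernel = preimage of identity
ker(φ) = {x ∈ ℤ_33 : 6x ≡ 0 (mod 11)}. Since 11 | 33, φ is well-defined. The kernel is the cyclic subgroup ⟨11⟩ of ℤ_33 (order 3), i.e. {0, 11, 22}

ker(φ) = {0, 11, 22}


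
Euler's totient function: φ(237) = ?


Factor n: 237 = 3 × 79
φ(n) = n · ∏(1 - 1/p) over distinct primes p | n
φ(237) = 237 · (1 - 1/3) · (1 - 1/79) = 156

φ(237) = 156


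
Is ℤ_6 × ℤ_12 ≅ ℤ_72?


Comparing ℤ_6 × ℤ_12 and ℤ_72:
gcd(6,12) = 6 ≠ 1. Max element order in ℤ_6×ℤ_12 is lcm(6,12) = 12 < 72, so it has no element of order 72

No, ℤ_6 × ℤ_12 ≇ ℤ_72


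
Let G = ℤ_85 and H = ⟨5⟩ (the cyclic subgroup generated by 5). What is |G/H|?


|⟨5⟩| = n / gcd(5, 85) = 85 / 5 = 17
H is normal (ℤ_85 is abelian).
|G/H| = |G| / |H| = 85 / 17 = 5

|G/H| = 5


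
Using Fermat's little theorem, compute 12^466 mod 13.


Fermat's little theorem: if p is prime and gcd(a,p)=1, then a^(p-1) ≡ 1 (mod p)
p = 13 is prime, gcd(12,13) = 1
Reduce exponent: 466 mod 12 = 10
So 12^466 ≡ 12^10 (mod 13)
12^10 mod 13 = 1

12^466 ≡ 1 (mod 13)


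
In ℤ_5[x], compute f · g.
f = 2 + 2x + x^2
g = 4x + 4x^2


Expand and collect like terms; reduce coefficients mod 5:
x^0: 2·0 = 0 ≡ 0 (mod 5)
x^1: 2·4 + 2·0 = 8 ≡ 3 (mod 5)
x^2: 2·4 + 2·4 + 1·0 = 16 ≡ 1 (mod 5)
x^3: 2·4 + 1·4 = 12 ≡ 2 (mod 5)
x^4: 1·4 = 4 ≡ 4 (mod 5)
Result: 3x + x^2 + 2x^3 + 4x^4

f · g = 3x + x^2 + 2x^3 + 4x^4


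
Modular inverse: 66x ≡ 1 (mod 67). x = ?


Use the extended Euclidean algorithm to write 1 = 66·s + 67·t; then s mod 67 is the inverse.
Euclidean algorithm:
  66 = 0·67 + 66
  67 = 1·66 + 1
  66 = 66·1 + 0
gcd(66,67) = 1
Back-substitution gives: 66·(-1) + 67·(1) = 1
So 66⁻¹ ≡ -1 ≡ 66 (mod 67)
Check: 66 × 66 = 4356 ≡ 1 (mod 67) ✓

66⁻¹ ≡ 66 (mod 67)


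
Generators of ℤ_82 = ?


g generates ℤ_n iff gcd(g,n) = 1
Prime factors of 82: 2, 41
Generators are g ∈ {1,...,81} not divisible by any of these primes.
Generators: {1, 3, 5, 7, 9, 11, 13, 15, 17, 19, 21, 23, 25, 27, 29, 31, 33, 35, 37, 39, 43, 45, 47, 49, 51, 53, 55, 57, 59, 61, 63, 65, 67, 69, 71, 73, 75, 77, 79, 81}
Number of generators = φ(82) = 40

Generators of ℤ_82 = {1, 3, 5, 7, 9, 11, 13, 15, 17, 19, 21, 23, 25, 27, 29, 31, 33, 35, 37, 39, 43, 45, 47, 49, 51, 53, 55, 57, 59, 61, 63, 65, 67, 69, 71, 73, 75, 77, 79, 81}
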